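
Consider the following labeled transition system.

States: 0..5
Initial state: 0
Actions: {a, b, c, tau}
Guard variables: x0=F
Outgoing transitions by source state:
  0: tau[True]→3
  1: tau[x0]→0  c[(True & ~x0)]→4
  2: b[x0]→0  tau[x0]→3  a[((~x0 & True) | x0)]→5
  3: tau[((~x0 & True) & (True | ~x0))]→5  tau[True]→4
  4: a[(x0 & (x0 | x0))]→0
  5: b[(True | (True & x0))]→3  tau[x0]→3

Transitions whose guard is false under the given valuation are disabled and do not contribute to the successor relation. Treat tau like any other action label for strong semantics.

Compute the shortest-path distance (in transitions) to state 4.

Answer: 2

Working:
BFS to 4:
  depth 0: {0}
  depth 1: {3}
  depth 2: {4,5}
4 enters at depth 2; path tau·tau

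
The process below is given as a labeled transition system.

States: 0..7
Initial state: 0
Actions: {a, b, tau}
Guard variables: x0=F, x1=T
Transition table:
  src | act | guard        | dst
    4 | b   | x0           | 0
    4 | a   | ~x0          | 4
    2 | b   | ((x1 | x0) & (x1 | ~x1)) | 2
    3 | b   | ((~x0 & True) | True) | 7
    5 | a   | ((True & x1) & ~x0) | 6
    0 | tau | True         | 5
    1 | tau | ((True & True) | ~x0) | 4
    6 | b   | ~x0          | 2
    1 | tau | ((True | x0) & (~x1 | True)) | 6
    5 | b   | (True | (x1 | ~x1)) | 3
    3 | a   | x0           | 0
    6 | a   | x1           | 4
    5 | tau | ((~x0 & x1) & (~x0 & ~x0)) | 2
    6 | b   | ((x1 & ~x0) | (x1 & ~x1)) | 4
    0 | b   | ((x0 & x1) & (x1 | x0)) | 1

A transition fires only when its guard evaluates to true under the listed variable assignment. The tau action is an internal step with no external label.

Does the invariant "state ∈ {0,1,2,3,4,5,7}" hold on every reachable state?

Answer: INVARIANT VIOLATED at state 6

Working:
Allowed set {0,1,2,3,4,5,7}
Reach set: {0,2,3,4,5,6,7}
  0: ok
  2: ok
  3: ok
  4: ok
  5: ok
  6: VIOLATES
  7: ok
reach 6 via tau·a — violates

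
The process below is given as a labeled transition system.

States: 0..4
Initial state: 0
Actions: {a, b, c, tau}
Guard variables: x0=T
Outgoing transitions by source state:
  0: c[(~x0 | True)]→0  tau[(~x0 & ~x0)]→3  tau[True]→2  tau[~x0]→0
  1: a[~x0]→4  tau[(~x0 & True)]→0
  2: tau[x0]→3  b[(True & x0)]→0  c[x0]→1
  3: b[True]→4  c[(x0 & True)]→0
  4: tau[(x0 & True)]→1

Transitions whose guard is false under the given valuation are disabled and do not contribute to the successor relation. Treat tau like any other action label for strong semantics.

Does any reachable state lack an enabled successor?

Reachable = {0,1,2,3,4}
  0: c→0  tau→2  [deg 2]
  1: ∅  [STUCK]
  2: b→0  c→1  tau→3  [deg 3]
  3: b→4  c→0  [deg 2]
  4: tau→1  [deg 1]
Path to 1: tau·c

Answer: DEADLOCK at state 1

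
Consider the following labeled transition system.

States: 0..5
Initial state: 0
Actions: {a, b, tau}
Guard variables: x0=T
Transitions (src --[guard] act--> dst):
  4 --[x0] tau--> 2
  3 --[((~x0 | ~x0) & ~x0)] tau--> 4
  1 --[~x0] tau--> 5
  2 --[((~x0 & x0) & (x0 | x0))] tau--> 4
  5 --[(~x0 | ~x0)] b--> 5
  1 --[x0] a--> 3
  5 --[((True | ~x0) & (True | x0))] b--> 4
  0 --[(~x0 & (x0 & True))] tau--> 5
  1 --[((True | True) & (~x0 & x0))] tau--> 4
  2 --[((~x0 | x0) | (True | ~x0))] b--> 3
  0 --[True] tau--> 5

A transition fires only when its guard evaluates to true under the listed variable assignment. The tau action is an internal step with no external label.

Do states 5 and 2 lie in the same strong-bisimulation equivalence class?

Answer: NOT BISIMILAR

Trace:
Bisimulation quotient by refinement:
  π0 = {{0,1,2,3,4,5}}
  π1 = {{0,4},{1},{2,5},{3}}
  π2 = {{0,4},{1},{2},{3},{5}}
  π3 = {{0},{1},{2},{3},{4},{5}}
stable after 4 split(s): 6 block(s)
[5]={5}  [2]={2}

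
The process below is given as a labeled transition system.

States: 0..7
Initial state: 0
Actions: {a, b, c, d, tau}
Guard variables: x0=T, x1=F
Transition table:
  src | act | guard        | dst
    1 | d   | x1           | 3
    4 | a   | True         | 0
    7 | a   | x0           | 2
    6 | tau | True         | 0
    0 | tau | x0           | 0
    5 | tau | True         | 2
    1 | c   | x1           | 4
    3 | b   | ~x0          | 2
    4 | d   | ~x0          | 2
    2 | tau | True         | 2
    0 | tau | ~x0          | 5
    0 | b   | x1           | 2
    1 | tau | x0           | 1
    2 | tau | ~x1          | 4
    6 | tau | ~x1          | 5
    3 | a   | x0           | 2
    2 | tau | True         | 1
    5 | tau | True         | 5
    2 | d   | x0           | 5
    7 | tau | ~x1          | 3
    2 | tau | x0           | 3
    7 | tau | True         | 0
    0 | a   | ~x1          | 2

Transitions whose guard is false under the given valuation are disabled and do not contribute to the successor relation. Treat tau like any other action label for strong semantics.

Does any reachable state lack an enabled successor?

R = {0,1,2,3,4,5}
  0: a→2  tau→0  [deg 2]
  1: tau→1  [deg 1]
  2: d→5  tau→1  tau→2  tau→3  tau→4  [deg 5]
  3: a→2  [deg 1]
  4: a→0  [deg 1]
  5: tau→2  tau→5  [deg 2]

Answer: DEADLOCK-FREE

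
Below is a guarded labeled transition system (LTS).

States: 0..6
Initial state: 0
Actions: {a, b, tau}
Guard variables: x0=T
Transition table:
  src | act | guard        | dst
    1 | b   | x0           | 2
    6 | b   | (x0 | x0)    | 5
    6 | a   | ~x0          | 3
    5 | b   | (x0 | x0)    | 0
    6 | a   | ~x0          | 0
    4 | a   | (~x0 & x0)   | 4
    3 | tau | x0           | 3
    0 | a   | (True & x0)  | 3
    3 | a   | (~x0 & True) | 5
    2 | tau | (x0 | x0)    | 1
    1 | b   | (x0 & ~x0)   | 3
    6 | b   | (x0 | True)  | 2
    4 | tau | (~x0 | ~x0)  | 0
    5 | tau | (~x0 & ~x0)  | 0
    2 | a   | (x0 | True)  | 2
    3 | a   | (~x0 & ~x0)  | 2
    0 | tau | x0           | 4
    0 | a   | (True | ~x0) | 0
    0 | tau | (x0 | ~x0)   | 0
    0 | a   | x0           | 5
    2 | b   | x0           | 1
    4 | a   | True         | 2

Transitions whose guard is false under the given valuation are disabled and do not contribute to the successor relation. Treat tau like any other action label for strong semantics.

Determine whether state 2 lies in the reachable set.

14 transition(s) survive guard evaluation.
Layer 0: {0}
Layer 1: {3,4,5}  now seen {0,3,4,5}
Layer 2: {2}  now seen {0,2,3,4,5}
Layer 3: {1}  now seen {0,1,2,3,4,5}
Reach set: {0,1,2,3,4,5}
witness 2: tau·a

Answer: REACHABLE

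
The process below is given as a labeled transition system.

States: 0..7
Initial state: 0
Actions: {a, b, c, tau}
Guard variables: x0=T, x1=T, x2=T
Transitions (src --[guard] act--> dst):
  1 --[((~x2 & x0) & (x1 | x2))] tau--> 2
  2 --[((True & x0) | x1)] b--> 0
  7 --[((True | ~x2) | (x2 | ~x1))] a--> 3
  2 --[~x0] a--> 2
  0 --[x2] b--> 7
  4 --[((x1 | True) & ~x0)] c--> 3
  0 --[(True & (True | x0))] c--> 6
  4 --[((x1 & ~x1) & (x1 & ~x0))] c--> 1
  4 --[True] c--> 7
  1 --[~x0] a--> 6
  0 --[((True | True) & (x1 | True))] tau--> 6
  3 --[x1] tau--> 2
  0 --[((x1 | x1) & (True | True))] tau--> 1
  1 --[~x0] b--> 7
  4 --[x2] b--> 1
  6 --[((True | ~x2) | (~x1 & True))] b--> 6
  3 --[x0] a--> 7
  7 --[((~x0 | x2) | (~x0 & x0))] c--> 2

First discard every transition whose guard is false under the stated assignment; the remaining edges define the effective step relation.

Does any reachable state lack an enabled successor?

Answer: DEADLOCK at state 1

Trace:
R = {0,1,2,3,6,7}
  0: b→7  c→6  tau→1  tau→6  [deg 4]
  1: ∅  [no exit]
  2: b→0  [deg 1]
  3: a→7  tau→2  [deg 2]
  6: b→6  [deg 1]
  7: a→3  c→2  [deg 2]
witness 1: tau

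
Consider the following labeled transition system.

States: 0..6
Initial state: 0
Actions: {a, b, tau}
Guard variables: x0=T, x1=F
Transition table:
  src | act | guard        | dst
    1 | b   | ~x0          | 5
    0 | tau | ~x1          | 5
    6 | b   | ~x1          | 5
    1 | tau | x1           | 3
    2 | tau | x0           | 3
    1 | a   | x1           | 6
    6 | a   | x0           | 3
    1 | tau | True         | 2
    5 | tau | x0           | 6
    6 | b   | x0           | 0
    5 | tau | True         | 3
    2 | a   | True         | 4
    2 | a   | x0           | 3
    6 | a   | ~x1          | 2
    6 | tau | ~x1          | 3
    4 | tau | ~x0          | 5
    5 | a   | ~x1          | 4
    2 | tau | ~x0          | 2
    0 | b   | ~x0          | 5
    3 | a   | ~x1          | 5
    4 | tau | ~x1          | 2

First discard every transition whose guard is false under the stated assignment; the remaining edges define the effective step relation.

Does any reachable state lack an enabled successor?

Answer: DEADLOCK-FREE

Working:
Reach set: {0,2,3,4,5,6}
  0: tau→5  [1 exit(s)]
  2: a→3  a→4  tau→3  [3 exit(s)]
  3: a→5  [1 exit(s)]
  4: tau→2  [1 exit(s)]
  5: a→4  tau→3  tau→6  [3 exit(s)]
  6: a→2  a→3  b→0  b→5  tau→3  [5 exit(s)]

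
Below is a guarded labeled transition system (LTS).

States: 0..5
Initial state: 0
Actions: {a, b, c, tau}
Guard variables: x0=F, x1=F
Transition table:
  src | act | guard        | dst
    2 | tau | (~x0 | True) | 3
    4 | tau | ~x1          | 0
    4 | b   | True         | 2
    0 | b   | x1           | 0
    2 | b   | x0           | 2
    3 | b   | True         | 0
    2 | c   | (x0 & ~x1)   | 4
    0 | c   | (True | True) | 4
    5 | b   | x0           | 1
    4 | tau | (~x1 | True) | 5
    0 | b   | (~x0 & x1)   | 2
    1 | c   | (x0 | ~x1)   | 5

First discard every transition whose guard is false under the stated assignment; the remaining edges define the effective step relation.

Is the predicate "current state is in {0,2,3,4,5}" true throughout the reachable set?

Inv-set: {0,2,3,4,5}
Reachable = {0,2,3,4,5}
  0: ok
  2: ok
  3: ok
  4: ok
  5: ok

Answer: INVARIANT HOLDS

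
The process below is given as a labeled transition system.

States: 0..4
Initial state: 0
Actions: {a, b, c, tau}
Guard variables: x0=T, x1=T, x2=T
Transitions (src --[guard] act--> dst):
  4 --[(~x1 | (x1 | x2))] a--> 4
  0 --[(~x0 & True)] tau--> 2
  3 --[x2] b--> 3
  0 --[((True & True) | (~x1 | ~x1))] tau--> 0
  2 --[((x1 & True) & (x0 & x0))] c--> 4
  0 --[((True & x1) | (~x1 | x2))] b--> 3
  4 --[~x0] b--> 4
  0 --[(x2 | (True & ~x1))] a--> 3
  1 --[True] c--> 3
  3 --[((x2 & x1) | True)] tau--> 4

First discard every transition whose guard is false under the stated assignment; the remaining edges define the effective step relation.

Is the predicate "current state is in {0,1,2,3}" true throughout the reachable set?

Safe = {0,1,2,3}
Reachable = {0,3,4}
  0: ok
  3: ok
  4: outside
reach 4 via b·tau — violates

Answer: INVARIANT VIOLATED at state 4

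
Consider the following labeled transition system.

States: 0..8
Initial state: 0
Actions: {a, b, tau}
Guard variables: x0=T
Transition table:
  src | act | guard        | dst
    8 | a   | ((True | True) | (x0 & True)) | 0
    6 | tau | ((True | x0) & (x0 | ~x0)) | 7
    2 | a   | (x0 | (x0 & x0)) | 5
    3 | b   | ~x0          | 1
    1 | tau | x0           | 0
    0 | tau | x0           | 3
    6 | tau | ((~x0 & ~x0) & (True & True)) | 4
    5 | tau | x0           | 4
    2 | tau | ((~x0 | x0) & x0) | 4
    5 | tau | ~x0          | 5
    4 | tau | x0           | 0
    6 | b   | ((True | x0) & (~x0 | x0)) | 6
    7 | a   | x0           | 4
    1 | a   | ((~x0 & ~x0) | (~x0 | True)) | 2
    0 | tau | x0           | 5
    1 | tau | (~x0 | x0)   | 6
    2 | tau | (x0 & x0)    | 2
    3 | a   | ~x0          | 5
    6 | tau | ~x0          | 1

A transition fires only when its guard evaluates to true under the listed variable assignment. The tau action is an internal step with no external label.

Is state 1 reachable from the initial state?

14 transition(s) survive guard evaluation.
L0 = {0}
L1 = {3,5}  total {0,3,5}
L2 = {4}  total {0,3,4,5}
R = {0,3,4,5}

Answer: UNREACHABLE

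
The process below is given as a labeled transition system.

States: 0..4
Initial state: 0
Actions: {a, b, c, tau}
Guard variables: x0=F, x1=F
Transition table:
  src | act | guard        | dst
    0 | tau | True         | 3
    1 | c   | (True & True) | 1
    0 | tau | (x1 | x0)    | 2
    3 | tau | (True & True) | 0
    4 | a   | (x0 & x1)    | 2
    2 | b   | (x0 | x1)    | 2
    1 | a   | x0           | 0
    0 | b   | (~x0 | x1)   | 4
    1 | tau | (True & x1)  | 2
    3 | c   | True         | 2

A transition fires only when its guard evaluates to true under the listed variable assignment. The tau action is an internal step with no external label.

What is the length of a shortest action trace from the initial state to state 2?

Answer: 2

Trace:
Breadth-first toward 2:
  depth 0: {0}
  depth 1: {3,4}
  depth 2: {2}
2 enters at depth 2; path tau·c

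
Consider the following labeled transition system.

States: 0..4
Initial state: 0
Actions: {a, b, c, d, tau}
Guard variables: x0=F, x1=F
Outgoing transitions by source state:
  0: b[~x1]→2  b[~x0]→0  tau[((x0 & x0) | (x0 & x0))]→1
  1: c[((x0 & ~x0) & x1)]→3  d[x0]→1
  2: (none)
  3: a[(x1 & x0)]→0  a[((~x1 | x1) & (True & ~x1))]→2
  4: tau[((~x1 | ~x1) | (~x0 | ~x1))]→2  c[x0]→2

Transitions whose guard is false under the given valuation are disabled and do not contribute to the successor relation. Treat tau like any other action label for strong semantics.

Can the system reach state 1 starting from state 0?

Answer: UNREACHABLE

Trace:
After dropping false guards: 4 live edges.
Layer 0: {0}
Layer 1: {2}  cumulative {0,2}
R = {0,2}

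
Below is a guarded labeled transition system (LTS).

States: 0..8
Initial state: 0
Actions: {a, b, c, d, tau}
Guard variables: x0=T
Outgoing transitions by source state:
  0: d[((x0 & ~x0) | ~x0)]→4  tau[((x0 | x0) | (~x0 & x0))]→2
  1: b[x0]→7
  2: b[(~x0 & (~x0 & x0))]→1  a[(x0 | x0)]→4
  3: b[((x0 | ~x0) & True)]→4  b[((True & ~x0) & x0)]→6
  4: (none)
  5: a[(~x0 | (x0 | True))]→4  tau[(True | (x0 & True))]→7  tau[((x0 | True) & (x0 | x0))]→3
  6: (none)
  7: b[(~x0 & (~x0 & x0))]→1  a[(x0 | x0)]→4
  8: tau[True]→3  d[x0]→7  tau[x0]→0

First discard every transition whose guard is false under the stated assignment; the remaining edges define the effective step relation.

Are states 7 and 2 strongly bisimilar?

Compute ~ classes (split until stable):
  round 0: {{0,1,2,3,4,5,6,7,8}}
  round 1: {{0},{1,3},{2,7},{4,6},{5},{8}}
  round 2: {{0},{1},{2,7},{3},{4,6},{5},{8}}
Fixed point at round 3; 7 class(es).
[7]={2,7}  [2]={2,7}

Answer: BISIMILAR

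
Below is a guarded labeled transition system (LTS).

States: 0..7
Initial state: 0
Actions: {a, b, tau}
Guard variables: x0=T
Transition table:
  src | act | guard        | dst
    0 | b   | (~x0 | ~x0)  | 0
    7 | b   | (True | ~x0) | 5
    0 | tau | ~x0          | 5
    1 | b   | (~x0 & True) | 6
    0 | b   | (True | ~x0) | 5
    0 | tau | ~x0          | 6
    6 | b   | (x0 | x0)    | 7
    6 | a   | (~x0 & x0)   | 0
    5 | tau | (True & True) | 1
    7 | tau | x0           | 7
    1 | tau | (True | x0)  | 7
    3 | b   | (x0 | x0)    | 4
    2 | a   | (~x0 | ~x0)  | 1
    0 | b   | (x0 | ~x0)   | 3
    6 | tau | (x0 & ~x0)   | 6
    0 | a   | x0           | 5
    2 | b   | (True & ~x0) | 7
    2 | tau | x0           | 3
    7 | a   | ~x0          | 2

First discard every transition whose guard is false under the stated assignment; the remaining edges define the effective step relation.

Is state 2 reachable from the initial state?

Answer: UNREACHABLE

Working:
Guard filter leaves 10 enabled edge(s).
Layer 0: {0}
Layer 1: {3,5}  cumulative {0,3,5}
Layer 2: {1,4}  cumulative {0,1,3,4,5}
Layer 3: {7}  cumulative {0,1,3,4,5,7}
Reach set: {0,1,3,4,5,7}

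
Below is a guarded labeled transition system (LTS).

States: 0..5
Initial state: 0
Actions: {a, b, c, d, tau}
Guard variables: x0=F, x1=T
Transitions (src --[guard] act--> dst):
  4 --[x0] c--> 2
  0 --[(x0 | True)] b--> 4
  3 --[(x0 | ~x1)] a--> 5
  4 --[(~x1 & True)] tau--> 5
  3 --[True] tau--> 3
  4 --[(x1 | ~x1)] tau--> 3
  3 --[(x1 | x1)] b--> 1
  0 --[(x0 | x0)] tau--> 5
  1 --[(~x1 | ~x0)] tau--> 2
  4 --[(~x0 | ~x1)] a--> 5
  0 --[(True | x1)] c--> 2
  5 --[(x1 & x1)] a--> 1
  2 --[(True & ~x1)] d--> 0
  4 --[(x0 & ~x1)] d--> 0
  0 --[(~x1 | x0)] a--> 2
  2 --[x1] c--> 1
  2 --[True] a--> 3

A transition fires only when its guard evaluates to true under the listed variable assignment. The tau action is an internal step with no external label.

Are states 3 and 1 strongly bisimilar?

Compute ~ classes (split until stable):
  π0 = {{0,1,2,3,4,5}}
  π1 = {{0},{1},{2},{3},{4},{5}}
Fixed point at round 2; 6 class(es).
[3]={3}  [1]={1}

Answer: NOT BISIMILAR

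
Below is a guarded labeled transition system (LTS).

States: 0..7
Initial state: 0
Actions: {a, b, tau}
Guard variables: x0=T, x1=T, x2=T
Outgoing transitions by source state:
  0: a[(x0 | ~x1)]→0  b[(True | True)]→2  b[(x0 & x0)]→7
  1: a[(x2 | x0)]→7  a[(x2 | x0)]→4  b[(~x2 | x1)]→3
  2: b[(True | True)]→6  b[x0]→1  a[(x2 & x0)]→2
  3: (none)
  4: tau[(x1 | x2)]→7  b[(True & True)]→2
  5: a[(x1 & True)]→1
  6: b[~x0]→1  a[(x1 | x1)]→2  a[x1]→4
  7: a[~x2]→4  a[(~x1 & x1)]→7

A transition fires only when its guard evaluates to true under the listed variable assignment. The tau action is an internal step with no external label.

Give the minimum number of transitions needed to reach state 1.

Breadth-first toward 1:
  Layer 0: {0}
  Layer 1: {2,7}
  Layer 2: {1,6}
1 enters at depth 2; path b·b

Answer: 2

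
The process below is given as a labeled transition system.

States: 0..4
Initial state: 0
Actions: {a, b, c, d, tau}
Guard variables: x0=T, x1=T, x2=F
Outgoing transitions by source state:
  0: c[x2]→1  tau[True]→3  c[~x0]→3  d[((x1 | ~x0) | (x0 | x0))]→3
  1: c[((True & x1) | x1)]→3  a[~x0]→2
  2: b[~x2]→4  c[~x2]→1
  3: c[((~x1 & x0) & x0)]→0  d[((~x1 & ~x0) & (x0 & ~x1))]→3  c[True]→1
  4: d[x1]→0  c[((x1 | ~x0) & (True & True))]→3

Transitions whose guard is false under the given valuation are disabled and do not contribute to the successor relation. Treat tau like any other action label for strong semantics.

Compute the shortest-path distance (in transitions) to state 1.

Breadth-first toward 1:
  L0 = {0}
  L1 = {3}
  L2 = {1}
1 enters at depth 2; path d·c

Answer: 2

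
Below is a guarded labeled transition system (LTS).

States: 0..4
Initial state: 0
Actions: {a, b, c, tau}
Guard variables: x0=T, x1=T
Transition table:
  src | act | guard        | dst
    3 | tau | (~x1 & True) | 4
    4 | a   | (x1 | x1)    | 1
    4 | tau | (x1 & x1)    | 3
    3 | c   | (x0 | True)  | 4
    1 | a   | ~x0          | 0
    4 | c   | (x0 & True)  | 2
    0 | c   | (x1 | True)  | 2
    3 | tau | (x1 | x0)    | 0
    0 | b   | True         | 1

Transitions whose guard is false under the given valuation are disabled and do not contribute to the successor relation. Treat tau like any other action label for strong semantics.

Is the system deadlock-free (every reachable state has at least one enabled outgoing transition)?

R = {0,1,2}
  0: b→1  c→2  [2 out]
  1: ∅  [deadlock]
  2: ∅  [deadlock]
witness 1: b

Answer: DEADLOCK at state 1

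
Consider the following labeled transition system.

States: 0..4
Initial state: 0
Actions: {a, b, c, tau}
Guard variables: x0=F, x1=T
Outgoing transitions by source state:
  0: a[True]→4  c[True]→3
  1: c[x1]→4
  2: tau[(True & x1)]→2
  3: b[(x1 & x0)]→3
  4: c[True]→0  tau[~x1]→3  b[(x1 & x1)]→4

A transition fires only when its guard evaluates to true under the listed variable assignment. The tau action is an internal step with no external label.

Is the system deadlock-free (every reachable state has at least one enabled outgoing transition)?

R = {0,3,4}
  0: a→4  c→3  [2 exit(s)]
  3: ∅  [no exit]
  4: b→4  c→0  [2 exit(s)]
Path to 3: c

Answer: DEADLOCK at state 3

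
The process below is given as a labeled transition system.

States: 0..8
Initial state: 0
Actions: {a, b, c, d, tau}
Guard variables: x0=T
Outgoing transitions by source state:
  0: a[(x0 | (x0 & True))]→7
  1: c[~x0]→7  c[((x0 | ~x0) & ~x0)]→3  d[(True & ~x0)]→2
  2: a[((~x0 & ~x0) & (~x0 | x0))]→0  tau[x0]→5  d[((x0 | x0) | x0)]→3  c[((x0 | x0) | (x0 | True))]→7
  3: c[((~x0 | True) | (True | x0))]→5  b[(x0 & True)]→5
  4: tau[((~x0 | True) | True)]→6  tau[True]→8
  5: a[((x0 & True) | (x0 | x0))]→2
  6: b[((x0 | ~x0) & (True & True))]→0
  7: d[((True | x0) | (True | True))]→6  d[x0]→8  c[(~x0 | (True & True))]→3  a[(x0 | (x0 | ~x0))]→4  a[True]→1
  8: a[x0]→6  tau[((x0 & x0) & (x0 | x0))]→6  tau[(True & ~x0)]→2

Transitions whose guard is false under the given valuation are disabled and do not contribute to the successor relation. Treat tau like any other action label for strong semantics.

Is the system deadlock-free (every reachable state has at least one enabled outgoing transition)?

Answer: DEADLOCK at state 1

Analysis:
Reachable = {0,1,2,3,4,5,6,7,8}
  0: a→7  [1 exit(s)]
  1: ∅  [STUCK]
  2: c→7  d→3  tau→5  [3 exit(s)]
  3: b→5  c→5  [2 exit(s)]
  4: tau→6  tau→8  [2 exit(s)]
  5: a→2  [1 exit(s)]
  6: b→0  [1 exit(s)]
  7: a→1  a→4  c→3  d→6  d→8  [5 exit(s)]
  8: a→6  tau→6  [2 exit(s)]
Path to 1: a·a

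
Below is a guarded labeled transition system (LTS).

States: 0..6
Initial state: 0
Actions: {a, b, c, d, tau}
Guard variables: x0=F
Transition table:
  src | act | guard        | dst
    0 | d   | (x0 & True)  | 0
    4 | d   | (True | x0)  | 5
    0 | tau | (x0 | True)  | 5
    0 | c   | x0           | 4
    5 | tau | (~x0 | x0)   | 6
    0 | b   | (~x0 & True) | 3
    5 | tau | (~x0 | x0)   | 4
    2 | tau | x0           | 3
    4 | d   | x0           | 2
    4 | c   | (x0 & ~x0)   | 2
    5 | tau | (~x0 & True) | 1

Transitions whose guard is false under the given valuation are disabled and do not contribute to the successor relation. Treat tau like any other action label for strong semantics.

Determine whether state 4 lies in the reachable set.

Answer: REACHABLE

Working:
After dropping false guards: 6 live edges.
Layer 0: {0}
Layer 1: {3,5}  cumulative {0,3,5}
Layer 2: {1,4,6}  cumulative {0,1,3,4,5,6}
R = {0,1,3,4,5,6}
witness 4: tau·tau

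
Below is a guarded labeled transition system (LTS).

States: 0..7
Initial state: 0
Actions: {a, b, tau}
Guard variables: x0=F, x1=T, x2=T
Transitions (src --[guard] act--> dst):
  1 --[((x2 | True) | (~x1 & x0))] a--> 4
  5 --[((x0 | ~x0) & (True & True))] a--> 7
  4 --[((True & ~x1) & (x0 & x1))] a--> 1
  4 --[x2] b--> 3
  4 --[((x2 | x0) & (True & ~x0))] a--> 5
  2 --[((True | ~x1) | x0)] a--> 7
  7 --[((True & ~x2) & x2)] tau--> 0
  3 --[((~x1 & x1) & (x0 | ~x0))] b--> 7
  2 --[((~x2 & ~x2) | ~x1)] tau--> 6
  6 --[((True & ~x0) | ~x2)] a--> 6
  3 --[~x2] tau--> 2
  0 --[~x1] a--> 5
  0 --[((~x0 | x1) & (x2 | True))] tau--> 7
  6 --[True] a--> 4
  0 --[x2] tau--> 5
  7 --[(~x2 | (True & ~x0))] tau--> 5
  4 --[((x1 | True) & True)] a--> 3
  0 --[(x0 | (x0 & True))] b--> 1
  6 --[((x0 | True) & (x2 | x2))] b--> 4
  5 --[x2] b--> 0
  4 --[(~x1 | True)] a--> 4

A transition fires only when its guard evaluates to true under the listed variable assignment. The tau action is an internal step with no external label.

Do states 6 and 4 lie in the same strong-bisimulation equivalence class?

Answer: NOT BISIMILAR

Working:
Refine partition for ~:
  round 0: {{0,1,2,3,4,5,6,7}}
  round 1: {{0,7},{1,2},{3},{4,5,6}}
  round 2: {{0},{1},{2},{3},{4},{5},{6},{7}}
stable after 3 split(s): 8 block(s)
class of 6: {6}; class of 4: {4}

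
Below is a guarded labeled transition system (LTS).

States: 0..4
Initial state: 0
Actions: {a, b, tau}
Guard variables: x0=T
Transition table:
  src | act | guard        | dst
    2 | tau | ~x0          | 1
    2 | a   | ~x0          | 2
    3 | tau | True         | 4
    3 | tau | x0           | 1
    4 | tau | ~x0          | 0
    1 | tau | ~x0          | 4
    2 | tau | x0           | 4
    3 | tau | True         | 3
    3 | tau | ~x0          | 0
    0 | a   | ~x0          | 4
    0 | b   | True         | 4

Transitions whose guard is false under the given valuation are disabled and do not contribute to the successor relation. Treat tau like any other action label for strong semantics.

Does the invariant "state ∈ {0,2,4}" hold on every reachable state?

Safe = {0,2,4}
Reachable = {0,4}
  0: ✓
  4: ✓

Answer: INVARIANT HOLDS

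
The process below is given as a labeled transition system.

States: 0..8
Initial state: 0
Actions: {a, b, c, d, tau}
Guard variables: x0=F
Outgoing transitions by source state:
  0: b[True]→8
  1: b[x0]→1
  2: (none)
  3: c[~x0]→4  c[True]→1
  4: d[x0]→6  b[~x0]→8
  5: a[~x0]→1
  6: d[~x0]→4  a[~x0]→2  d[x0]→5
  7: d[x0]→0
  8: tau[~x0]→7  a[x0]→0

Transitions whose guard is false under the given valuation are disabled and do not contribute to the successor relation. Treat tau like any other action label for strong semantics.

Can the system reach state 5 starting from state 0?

Answer: UNREACHABLE

Working:
After dropping false guards: 8 live edges.
L0 = {0}
L1 = {8}  cumulative {0,8}
L2 = {7}  cumulative {0,7,8}
R = {0,7,8}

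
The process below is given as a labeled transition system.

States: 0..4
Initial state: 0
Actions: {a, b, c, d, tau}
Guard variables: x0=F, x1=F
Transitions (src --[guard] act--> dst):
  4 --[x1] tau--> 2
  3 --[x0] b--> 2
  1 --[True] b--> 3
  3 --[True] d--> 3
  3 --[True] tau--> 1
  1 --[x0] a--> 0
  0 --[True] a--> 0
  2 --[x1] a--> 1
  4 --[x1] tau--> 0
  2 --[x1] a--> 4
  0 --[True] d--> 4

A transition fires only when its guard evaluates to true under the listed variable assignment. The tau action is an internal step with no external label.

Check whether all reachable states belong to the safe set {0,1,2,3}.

Inv-set: {0,1,2,3}
Reachable = {0,4}
  0: ok
  4: outside
counterexample path to 4: d

Answer: INVARIANT VIOLATED at state 4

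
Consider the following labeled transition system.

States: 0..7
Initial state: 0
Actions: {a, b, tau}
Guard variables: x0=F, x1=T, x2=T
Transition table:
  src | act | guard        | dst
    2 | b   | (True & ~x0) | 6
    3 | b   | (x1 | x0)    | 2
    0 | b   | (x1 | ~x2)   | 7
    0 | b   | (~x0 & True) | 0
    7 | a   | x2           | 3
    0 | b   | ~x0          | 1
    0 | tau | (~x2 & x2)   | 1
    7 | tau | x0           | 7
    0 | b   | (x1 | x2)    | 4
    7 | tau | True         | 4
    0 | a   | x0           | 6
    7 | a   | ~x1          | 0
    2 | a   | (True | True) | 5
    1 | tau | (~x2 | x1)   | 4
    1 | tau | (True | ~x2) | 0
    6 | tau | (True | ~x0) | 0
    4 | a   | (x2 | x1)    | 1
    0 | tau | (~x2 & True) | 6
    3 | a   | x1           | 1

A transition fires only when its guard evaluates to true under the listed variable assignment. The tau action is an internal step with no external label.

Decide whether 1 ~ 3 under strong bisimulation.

Answer: NOT BISIMILAR

Working:
Refine partition for ~:
  P[0] = {{0,1,2,3,4,5,6,7}}
  P[1] = {{0},{1,6},{2,3},{4},{5},{7}}
  P[2] = {{0},{1},{2},{3},{4},{5},{6},{7}}
stable after 3 split(s): 8 block(s)
class of 1: {1}; class of 3: {3}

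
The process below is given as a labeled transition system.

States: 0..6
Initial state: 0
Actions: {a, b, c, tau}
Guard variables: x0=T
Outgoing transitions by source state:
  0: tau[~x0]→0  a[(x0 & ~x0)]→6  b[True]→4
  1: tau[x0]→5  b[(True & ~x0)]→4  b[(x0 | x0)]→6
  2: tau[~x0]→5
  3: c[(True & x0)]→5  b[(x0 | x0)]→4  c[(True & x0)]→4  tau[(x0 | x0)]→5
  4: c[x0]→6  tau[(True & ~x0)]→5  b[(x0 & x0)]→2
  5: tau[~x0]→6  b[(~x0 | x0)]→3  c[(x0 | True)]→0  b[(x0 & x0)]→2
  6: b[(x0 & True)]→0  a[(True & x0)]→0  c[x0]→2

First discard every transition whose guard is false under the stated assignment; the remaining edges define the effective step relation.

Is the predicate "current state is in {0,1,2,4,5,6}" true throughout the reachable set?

Inv-set: {0,1,2,4,5,6}
R = {0,2,4,6}
  0: ok
  2: ok
  4: ok
  6: ok

Answer: INVARIANT HOLDS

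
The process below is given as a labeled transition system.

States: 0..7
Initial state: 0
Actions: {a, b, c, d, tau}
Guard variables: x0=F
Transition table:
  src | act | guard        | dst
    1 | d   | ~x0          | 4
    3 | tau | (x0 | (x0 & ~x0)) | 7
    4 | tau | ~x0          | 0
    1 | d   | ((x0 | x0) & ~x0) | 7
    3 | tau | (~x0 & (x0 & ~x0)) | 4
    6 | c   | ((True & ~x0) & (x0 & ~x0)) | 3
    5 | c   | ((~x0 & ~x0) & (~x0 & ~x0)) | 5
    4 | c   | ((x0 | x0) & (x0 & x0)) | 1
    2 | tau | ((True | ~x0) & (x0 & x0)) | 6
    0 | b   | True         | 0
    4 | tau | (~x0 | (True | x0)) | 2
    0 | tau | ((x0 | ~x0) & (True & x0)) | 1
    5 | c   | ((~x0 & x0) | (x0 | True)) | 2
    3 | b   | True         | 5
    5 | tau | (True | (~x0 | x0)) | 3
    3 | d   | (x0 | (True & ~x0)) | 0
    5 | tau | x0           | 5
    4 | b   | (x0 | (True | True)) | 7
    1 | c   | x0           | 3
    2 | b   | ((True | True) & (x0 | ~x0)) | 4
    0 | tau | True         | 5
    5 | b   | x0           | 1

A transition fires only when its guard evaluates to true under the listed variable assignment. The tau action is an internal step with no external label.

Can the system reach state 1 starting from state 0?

12 transition(s) survive guard evaluation.
Layer 0: {0}
Layer 1: {5}  cumulative {0,5}
Layer 2: {2,3}  cumulative {0,2,3,5}
Layer 3: {4}  cumulative {0,2,3,4,5}
Layer 4: {7}  cumulative {0,2,3,4,5,7}
Reachable = {0,2,3,4,5,7}

Answer: UNREACHABLE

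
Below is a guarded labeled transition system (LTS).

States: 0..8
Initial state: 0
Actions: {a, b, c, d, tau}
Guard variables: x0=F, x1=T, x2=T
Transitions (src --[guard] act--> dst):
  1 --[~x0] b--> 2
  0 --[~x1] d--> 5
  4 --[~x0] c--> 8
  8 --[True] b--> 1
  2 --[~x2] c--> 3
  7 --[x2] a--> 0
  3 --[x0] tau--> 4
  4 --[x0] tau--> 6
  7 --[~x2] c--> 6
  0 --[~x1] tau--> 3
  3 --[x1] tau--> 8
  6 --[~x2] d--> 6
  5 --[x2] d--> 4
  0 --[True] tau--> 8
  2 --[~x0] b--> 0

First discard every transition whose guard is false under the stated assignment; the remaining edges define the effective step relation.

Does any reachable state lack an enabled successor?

Reach set: {0,1,2,8}
  0: tau→8  [deg 1]
  1: b→2  [deg 1]
  2: b→0  [deg 1]
  8: b→1  [deg 1]

Answer: DEADLOCK-FREE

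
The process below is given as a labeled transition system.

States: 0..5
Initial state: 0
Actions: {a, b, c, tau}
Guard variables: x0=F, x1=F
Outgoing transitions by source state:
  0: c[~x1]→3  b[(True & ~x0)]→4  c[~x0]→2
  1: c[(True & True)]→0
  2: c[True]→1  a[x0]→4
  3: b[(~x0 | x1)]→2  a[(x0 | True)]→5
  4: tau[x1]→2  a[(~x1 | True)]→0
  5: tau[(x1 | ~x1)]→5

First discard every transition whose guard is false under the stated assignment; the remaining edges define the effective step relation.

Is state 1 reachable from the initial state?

9 transition(s) survive guard evaluation.
Layer 0: {0}
Layer 1: {2,3,4}  now seen {0,2,3,4}
Layer 2: {1,5}  now seen {0,1,2,3,4,5}
R = {0,1,2,3,4,5}
trace reaching 1: c·c

Answer: REACHABLE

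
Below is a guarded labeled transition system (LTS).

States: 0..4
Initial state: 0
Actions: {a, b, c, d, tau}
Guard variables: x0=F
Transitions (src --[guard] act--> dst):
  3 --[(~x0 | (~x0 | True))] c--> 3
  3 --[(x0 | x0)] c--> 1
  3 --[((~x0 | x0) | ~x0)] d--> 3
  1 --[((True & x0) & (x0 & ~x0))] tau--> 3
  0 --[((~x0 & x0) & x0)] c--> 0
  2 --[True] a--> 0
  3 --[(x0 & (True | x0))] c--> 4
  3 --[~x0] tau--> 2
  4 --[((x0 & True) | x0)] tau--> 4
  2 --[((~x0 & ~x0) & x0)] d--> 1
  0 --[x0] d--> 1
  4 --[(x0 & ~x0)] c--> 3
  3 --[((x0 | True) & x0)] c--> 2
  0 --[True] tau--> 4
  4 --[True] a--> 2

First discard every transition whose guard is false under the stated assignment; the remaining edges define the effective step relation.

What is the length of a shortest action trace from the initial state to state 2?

Answer: 2

Working:
Layered search for 2:
  depth 0: {0}
  depth 1: {4}
  depth 2: {2}
2 enters at depth 2; path tau·a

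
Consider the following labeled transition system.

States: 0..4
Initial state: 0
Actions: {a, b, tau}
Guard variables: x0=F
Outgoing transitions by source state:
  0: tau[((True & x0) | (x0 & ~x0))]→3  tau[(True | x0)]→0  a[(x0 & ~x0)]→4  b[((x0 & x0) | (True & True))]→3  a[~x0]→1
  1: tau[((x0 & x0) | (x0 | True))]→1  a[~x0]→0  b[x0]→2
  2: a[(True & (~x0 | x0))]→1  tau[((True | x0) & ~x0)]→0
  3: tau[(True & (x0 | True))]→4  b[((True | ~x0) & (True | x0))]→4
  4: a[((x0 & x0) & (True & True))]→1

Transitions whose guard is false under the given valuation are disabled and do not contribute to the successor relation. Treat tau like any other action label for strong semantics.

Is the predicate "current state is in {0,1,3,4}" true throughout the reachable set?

Inv-set: {0,1,3,4}
R = {0,1,3,4}
  0: ok
  1: ok
  3: ok
  4: ok

Answer: INVARIANT HOLDS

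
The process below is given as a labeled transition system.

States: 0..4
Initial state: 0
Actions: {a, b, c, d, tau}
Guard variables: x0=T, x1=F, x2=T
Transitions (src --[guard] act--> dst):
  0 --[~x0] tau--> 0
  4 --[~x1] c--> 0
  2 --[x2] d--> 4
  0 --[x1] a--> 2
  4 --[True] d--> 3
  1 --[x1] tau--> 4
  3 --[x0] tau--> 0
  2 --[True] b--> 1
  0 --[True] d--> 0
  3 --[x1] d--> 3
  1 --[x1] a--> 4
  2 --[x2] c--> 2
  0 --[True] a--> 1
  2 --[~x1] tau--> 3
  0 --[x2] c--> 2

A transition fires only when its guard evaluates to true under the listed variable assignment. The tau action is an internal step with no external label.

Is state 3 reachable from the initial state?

Answer: REACHABLE

Analysis:
After dropping false guards: 10 live edges.
depth 0: {0}
depth 1: {1,2}  cumulative {0,1,2}
depth 2: {3,4}  cumulative {0,1,2,3,4}
Reach set: {0,1,2,3,4}
trace reaching 3: c·tau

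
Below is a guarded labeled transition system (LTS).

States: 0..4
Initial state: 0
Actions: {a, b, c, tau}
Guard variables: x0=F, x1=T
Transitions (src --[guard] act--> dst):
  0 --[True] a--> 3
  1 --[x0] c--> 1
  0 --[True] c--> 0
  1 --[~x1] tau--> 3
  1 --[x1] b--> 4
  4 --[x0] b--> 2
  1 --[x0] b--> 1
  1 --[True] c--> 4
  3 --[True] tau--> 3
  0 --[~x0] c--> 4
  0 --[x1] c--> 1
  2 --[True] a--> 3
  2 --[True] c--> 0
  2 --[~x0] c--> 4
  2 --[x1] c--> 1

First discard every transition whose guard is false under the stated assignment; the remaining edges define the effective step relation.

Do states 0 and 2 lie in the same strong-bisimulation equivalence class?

Answer: BISIMILAR

Working:
Compute ~ classes (split until stable):
  π0 = {{0,1,2,3,4}}
  π1 = {{0,2},{1},{3},{4}}
stable after 2 split(s): 4 block(s)
class of 0: {0,2}; class of 2: {0,2}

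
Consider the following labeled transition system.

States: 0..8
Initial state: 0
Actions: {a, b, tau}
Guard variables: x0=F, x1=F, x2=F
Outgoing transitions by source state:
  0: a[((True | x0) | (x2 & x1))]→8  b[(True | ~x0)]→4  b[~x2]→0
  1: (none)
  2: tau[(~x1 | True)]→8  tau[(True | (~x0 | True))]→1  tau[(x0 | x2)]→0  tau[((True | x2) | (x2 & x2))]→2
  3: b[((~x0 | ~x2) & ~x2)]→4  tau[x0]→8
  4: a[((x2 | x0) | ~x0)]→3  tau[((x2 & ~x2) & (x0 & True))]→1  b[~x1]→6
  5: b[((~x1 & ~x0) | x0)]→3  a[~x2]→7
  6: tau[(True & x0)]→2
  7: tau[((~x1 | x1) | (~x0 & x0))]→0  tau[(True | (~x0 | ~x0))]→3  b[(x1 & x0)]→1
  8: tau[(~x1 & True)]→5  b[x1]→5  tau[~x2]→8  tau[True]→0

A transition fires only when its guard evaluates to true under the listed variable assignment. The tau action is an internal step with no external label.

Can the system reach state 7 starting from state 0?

Guard filter leaves 16 enabled edge(s).
depth 0: {0}
depth 1: {4,8}  total {0,4,8}
depth 2: {3,5,6}  total {0,3,4,5,6,8}
depth 3: {7}  total {0,3,4,5,6,7,8}
Reach set: {0,3,4,5,6,7,8}
trace reaching 7: a·tau·a

Answer: REACHABLE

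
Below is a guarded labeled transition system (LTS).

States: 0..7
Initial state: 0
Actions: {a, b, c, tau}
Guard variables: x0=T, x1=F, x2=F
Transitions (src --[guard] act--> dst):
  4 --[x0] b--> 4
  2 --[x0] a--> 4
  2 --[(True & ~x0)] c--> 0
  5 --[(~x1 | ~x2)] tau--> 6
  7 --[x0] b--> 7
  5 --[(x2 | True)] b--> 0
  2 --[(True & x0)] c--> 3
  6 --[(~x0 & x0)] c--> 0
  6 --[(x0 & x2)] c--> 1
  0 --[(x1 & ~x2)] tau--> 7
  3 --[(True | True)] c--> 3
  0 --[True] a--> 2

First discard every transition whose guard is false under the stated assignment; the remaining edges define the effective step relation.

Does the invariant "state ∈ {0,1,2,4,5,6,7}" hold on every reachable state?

Answer: INVARIANT VIOLATED at state 3

Analysis:
Inv-set: {0,1,2,4,5,6,7}
Reach set: {0,2,3,4}
  0: ok
  2: ok
  3: ✗ unsafe
  4: ok
counterexample path to 3: a·c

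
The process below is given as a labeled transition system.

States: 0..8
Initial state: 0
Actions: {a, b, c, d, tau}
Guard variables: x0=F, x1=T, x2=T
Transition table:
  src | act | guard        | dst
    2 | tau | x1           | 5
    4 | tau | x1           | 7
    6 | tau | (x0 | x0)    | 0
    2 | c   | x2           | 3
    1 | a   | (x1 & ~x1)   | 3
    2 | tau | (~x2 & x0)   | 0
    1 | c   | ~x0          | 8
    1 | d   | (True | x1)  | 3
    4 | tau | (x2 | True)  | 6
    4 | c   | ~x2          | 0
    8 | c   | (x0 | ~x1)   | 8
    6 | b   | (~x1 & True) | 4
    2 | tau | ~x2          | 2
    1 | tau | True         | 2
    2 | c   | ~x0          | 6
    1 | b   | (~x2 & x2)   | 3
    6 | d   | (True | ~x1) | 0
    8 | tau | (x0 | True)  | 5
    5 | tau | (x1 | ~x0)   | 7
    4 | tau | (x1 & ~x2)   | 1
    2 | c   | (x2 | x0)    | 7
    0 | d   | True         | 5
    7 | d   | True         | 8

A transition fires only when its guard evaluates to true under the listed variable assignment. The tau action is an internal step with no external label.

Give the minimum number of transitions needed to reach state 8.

Breadth-first toward 8:
  depth 0: {0}
  depth 1: {5}
  depth 2: {7}
  depth 3: {8}
first hit 8 at d=3 via d·tau·d

Answer: 3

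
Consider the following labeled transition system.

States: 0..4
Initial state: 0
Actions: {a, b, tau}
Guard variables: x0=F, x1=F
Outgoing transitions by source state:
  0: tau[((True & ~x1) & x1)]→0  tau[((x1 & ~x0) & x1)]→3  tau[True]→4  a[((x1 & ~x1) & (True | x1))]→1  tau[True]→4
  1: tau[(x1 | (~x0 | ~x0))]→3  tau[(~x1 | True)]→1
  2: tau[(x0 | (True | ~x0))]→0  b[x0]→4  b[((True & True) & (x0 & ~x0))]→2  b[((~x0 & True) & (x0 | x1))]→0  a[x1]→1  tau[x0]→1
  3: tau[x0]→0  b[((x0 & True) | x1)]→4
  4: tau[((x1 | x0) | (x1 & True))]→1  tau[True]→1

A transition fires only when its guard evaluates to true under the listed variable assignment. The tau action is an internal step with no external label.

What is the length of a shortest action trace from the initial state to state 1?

Layered search for 1:
  L0 = {0}
  L1 = {4}
  L2 = {1}
1 enters at depth 2; path tau·tau

Answer: 2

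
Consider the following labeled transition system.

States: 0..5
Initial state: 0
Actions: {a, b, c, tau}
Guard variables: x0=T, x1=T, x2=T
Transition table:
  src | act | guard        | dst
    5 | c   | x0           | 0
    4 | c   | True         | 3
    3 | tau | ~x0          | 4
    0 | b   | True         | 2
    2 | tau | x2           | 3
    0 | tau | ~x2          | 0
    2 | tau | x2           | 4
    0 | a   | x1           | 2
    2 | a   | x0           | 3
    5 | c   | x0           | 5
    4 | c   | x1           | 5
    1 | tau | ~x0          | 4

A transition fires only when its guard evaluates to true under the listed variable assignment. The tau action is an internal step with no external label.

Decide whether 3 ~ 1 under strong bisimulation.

Bisimulation quotient by refinement:
  round 0: {{0,1,2,3,4,5}}
  round 1: {{0},{1,3},{2},{4,5}}
  round 2: {{0},{1,3},{2},{4},{5}}
5 equivalence class(es) (converged in 3)
3∈{1,3}, 1∈{1,3}

Answer: BISIMILAR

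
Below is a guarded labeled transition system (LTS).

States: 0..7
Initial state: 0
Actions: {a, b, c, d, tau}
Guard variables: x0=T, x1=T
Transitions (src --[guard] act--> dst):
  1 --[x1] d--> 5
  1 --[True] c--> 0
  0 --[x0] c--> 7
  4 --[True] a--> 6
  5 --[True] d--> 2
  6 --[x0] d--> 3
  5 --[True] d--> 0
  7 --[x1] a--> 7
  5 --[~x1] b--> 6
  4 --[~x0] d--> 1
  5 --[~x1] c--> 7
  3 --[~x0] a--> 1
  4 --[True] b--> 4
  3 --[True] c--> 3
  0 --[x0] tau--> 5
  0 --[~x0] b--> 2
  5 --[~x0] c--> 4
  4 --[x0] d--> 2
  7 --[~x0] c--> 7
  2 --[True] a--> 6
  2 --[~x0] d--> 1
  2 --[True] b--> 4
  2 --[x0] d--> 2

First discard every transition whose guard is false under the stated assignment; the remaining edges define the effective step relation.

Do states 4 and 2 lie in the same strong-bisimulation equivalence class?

Answer: BISIMILAR

Working:
Refine partition for ~:
  round 0: {{0,1,2,3,4,5,6,7}}
  round 1: {{0},{1},{2,4},{3},{5,6},{7}}
  round 2: {{0},{1},{2,4},{3},{5},{6},{7}}
stable after 3 split(s): 7 block(s)
[4]={2,4}  [2]={2,4}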